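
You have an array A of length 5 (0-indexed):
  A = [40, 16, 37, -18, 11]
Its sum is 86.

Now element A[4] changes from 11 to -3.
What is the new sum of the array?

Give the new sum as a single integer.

Old value at index 4: 11
New value at index 4: -3
Delta = -3 - 11 = -14
New sum = old_sum + delta = 86 + (-14) = 72

Answer: 72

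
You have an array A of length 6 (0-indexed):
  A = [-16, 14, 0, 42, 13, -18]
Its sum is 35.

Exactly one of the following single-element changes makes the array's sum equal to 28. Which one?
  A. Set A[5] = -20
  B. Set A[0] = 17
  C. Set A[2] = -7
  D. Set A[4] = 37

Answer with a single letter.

Option A: A[5] -18->-20, delta=-2, new_sum=35+(-2)=33
Option B: A[0] -16->17, delta=33, new_sum=35+(33)=68
Option C: A[2] 0->-7, delta=-7, new_sum=35+(-7)=28 <-- matches target
Option D: A[4] 13->37, delta=24, new_sum=35+(24)=59

Answer: C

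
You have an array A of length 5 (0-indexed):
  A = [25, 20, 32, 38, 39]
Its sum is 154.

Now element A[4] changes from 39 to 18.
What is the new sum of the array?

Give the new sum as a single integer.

Old value at index 4: 39
New value at index 4: 18
Delta = 18 - 39 = -21
New sum = old_sum + delta = 154 + (-21) = 133

Answer: 133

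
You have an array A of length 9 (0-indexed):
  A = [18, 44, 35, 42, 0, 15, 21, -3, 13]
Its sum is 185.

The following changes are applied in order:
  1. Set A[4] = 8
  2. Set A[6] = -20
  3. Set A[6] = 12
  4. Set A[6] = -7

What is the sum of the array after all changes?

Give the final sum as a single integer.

Initial sum: 185
Change 1: A[4] 0 -> 8, delta = 8, sum = 193
Change 2: A[6] 21 -> -20, delta = -41, sum = 152
Change 3: A[6] -20 -> 12, delta = 32, sum = 184
Change 4: A[6] 12 -> -7, delta = -19, sum = 165

Answer: 165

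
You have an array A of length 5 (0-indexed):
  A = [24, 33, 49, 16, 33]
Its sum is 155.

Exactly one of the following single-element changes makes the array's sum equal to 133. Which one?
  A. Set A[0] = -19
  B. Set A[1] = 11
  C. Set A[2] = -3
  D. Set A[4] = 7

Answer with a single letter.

Answer: B

Derivation:
Option A: A[0] 24->-19, delta=-43, new_sum=155+(-43)=112
Option B: A[1] 33->11, delta=-22, new_sum=155+(-22)=133 <-- matches target
Option C: A[2] 49->-3, delta=-52, new_sum=155+(-52)=103
Option D: A[4] 33->7, delta=-26, new_sum=155+(-26)=129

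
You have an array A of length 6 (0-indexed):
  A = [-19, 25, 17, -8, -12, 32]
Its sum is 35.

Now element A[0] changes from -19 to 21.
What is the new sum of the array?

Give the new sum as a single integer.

Answer: 75

Derivation:
Old value at index 0: -19
New value at index 0: 21
Delta = 21 - -19 = 40
New sum = old_sum + delta = 35 + (40) = 75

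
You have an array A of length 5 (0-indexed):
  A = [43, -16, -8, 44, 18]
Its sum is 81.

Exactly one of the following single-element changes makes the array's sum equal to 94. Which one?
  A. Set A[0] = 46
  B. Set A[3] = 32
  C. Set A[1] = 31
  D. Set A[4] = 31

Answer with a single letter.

Answer: D

Derivation:
Option A: A[0] 43->46, delta=3, new_sum=81+(3)=84
Option B: A[3] 44->32, delta=-12, new_sum=81+(-12)=69
Option C: A[1] -16->31, delta=47, new_sum=81+(47)=128
Option D: A[4] 18->31, delta=13, new_sum=81+(13)=94 <-- matches target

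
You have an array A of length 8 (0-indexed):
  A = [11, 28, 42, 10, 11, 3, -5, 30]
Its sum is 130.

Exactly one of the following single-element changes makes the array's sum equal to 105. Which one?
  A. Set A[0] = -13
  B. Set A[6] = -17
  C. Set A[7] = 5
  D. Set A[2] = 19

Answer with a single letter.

Answer: C

Derivation:
Option A: A[0] 11->-13, delta=-24, new_sum=130+(-24)=106
Option B: A[6] -5->-17, delta=-12, new_sum=130+(-12)=118
Option C: A[7] 30->5, delta=-25, new_sum=130+(-25)=105 <-- matches target
Option D: A[2] 42->19, delta=-23, new_sum=130+(-23)=107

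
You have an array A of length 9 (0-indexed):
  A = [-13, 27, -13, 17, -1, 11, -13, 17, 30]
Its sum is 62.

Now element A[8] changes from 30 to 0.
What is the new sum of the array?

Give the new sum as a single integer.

Old value at index 8: 30
New value at index 8: 0
Delta = 0 - 30 = -30
New sum = old_sum + delta = 62 + (-30) = 32

Answer: 32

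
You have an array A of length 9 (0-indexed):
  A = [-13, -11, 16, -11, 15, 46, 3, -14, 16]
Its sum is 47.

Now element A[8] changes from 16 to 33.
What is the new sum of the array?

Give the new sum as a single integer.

Answer: 64

Derivation:
Old value at index 8: 16
New value at index 8: 33
Delta = 33 - 16 = 17
New sum = old_sum + delta = 47 + (17) = 64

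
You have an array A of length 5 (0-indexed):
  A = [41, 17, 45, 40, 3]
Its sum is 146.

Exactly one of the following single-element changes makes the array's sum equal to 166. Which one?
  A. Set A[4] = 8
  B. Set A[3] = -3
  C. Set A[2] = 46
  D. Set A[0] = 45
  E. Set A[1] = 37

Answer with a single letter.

Option A: A[4] 3->8, delta=5, new_sum=146+(5)=151
Option B: A[3] 40->-3, delta=-43, new_sum=146+(-43)=103
Option C: A[2] 45->46, delta=1, new_sum=146+(1)=147
Option D: A[0] 41->45, delta=4, new_sum=146+(4)=150
Option E: A[1] 17->37, delta=20, new_sum=146+(20)=166 <-- matches target

Answer: E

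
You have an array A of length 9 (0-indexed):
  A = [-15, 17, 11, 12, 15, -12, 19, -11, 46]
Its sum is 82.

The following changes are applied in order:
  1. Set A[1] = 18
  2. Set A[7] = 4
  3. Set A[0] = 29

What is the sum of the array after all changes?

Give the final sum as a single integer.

Answer: 142

Derivation:
Initial sum: 82
Change 1: A[1] 17 -> 18, delta = 1, sum = 83
Change 2: A[7] -11 -> 4, delta = 15, sum = 98
Change 3: A[0] -15 -> 29, delta = 44, sum = 142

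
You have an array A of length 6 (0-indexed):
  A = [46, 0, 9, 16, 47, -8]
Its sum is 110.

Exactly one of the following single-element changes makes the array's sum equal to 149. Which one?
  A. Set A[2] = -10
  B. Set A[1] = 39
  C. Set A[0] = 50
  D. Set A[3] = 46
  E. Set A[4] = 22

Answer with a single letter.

Option A: A[2] 9->-10, delta=-19, new_sum=110+(-19)=91
Option B: A[1] 0->39, delta=39, new_sum=110+(39)=149 <-- matches target
Option C: A[0] 46->50, delta=4, new_sum=110+(4)=114
Option D: A[3] 16->46, delta=30, new_sum=110+(30)=140
Option E: A[4] 47->22, delta=-25, new_sum=110+(-25)=85

Answer: B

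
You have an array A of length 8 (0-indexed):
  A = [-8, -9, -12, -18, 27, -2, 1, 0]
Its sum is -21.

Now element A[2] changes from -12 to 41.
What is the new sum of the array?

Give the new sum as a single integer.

Answer: 32

Derivation:
Old value at index 2: -12
New value at index 2: 41
Delta = 41 - -12 = 53
New sum = old_sum + delta = -21 + (53) = 32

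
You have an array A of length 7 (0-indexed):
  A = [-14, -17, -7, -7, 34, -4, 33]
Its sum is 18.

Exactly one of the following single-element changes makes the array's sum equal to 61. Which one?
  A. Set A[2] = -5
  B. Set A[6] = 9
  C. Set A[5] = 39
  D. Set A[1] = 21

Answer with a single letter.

Option A: A[2] -7->-5, delta=2, new_sum=18+(2)=20
Option B: A[6] 33->9, delta=-24, new_sum=18+(-24)=-6
Option C: A[5] -4->39, delta=43, new_sum=18+(43)=61 <-- matches target
Option D: A[1] -17->21, delta=38, new_sum=18+(38)=56

Answer: C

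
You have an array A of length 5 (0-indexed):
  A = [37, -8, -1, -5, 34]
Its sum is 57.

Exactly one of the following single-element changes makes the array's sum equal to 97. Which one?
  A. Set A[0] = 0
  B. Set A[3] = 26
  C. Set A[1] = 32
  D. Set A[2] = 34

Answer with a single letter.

Option A: A[0] 37->0, delta=-37, new_sum=57+(-37)=20
Option B: A[3] -5->26, delta=31, new_sum=57+(31)=88
Option C: A[1] -8->32, delta=40, new_sum=57+(40)=97 <-- matches target
Option D: A[2] -1->34, delta=35, new_sum=57+(35)=92

Answer: C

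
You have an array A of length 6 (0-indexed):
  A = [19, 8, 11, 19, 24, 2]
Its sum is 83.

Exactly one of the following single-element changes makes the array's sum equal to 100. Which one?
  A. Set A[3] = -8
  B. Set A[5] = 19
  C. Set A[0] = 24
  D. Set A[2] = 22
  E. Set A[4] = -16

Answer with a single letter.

Option A: A[3] 19->-8, delta=-27, new_sum=83+(-27)=56
Option B: A[5] 2->19, delta=17, new_sum=83+(17)=100 <-- matches target
Option C: A[0] 19->24, delta=5, new_sum=83+(5)=88
Option D: A[2] 11->22, delta=11, new_sum=83+(11)=94
Option E: A[4] 24->-16, delta=-40, new_sum=83+(-40)=43

Answer: B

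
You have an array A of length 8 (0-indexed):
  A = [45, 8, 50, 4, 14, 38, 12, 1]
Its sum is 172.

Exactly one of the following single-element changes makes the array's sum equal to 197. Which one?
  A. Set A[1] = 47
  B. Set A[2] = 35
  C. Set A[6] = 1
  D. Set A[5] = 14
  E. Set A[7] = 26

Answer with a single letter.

Option A: A[1] 8->47, delta=39, new_sum=172+(39)=211
Option B: A[2] 50->35, delta=-15, new_sum=172+(-15)=157
Option C: A[6] 12->1, delta=-11, new_sum=172+(-11)=161
Option D: A[5] 38->14, delta=-24, new_sum=172+(-24)=148
Option E: A[7] 1->26, delta=25, new_sum=172+(25)=197 <-- matches target

Answer: E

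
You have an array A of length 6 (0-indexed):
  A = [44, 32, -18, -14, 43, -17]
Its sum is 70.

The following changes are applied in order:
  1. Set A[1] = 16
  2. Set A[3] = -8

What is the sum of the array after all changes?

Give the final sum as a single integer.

Answer: 60

Derivation:
Initial sum: 70
Change 1: A[1] 32 -> 16, delta = -16, sum = 54
Change 2: A[3] -14 -> -8, delta = 6, sum = 60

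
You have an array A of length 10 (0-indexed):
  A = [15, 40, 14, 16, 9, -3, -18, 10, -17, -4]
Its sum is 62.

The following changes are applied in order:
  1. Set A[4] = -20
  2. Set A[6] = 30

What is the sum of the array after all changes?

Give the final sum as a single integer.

Answer: 81

Derivation:
Initial sum: 62
Change 1: A[4] 9 -> -20, delta = -29, sum = 33
Change 2: A[6] -18 -> 30, delta = 48, sum = 81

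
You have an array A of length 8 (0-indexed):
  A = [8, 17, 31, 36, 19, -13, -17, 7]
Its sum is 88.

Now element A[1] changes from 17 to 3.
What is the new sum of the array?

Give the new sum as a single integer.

Old value at index 1: 17
New value at index 1: 3
Delta = 3 - 17 = -14
New sum = old_sum + delta = 88 + (-14) = 74

Answer: 74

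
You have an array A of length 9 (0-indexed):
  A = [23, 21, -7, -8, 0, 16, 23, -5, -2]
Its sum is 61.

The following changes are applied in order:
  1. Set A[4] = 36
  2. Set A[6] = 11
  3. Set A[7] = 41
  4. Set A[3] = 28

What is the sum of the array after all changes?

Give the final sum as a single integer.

Answer: 167

Derivation:
Initial sum: 61
Change 1: A[4] 0 -> 36, delta = 36, sum = 97
Change 2: A[6] 23 -> 11, delta = -12, sum = 85
Change 3: A[7] -5 -> 41, delta = 46, sum = 131
Change 4: A[3] -8 -> 28, delta = 36, sum = 167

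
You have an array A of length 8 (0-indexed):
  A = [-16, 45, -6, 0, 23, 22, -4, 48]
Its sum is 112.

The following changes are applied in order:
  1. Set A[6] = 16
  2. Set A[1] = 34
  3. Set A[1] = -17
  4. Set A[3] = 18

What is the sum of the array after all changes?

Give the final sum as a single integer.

Answer: 88

Derivation:
Initial sum: 112
Change 1: A[6] -4 -> 16, delta = 20, sum = 132
Change 2: A[1] 45 -> 34, delta = -11, sum = 121
Change 3: A[1] 34 -> -17, delta = -51, sum = 70
Change 4: A[3] 0 -> 18, delta = 18, sum = 88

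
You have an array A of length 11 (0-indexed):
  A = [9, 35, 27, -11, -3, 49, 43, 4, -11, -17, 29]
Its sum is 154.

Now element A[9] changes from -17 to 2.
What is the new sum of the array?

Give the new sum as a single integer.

Answer: 173

Derivation:
Old value at index 9: -17
New value at index 9: 2
Delta = 2 - -17 = 19
New sum = old_sum + delta = 154 + (19) = 173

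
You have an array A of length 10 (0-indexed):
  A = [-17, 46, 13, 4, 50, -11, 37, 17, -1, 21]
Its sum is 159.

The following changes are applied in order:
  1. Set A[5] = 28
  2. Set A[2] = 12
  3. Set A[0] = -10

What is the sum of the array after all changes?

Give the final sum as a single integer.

Initial sum: 159
Change 1: A[5] -11 -> 28, delta = 39, sum = 198
Change 2: A[2] 13 -> 12, delta = -1, sum = 197
Change 3: A[0] -17 -> -10, delta = 7, sum = 204

Answer: 204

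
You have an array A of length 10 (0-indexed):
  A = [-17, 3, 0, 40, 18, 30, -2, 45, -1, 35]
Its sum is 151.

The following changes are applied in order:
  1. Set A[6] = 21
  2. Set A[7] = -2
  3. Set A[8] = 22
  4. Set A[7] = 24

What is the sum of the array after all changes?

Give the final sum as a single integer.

Initial sum: 151
Change 1: A[6] -2 -> 21, delta = 23, sum = 174
Change 2: A[7] 45 -> -2, delta = -47, sum = 127
Change 3: A[8] -1 -> 22, delta = 23, sum = 150
Change 4: A[7] -2 -> 24, delta = 26, sum = 176

Answer: 176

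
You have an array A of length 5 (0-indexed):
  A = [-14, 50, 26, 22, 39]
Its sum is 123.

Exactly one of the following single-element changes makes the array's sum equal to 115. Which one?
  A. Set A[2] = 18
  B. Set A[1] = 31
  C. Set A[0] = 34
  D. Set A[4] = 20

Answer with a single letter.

Answer: A

Derivation:
Option A: A[2] 26->18, delta=-8, new_sum=123+(-8)=115 <-- matches target
Option B: A[1] 50->31, delta=-19, new_sum=123+(-19)=104
Option C: A[0] -14->34, delta=48, new_sum=123+(48)=171
Option D: A[4] 39->20, delta=-19, new_sum=123+(-19)=104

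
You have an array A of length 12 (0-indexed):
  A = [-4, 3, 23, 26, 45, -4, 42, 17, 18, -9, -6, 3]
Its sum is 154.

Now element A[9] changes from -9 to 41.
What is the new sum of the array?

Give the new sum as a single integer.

Old value at index 9: -9
New value at index 9: 41
Delta = 41 - -9 = 50
New sum = old_sum + delta = 154 + (50) = 204

Answer: 204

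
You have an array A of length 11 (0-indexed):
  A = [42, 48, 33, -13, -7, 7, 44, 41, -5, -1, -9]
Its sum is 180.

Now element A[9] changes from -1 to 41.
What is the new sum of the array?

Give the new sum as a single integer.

Old value at index 9: -1
New value at index 9: 41
Delta = 41 - -1 = 42
New sum = old_sum + delta = 180 + (42) = 222

Answer: 222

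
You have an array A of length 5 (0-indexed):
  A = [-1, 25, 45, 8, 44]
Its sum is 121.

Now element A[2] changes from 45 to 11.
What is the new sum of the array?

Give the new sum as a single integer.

Answer: 87

Derivation:
Old value at index 2: 45
New value at index 2: 11
Delta = 11 - 45 = -34
New sum = old_sum + delta = 121 + (-34) = 87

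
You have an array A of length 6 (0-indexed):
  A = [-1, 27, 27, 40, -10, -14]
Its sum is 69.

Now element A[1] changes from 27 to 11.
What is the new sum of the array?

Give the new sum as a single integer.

Old value at index 1: 27
New value at index 1: 11
Delta = 11 - 27 = -16
New sum = old_sum + delta = 69 + (-16) = 53

Answer: 53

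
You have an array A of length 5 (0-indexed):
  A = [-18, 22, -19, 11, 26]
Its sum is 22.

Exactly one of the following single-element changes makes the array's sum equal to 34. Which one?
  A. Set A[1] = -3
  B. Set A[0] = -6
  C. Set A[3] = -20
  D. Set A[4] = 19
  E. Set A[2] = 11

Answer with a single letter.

Option A: A[1] 22->-3, delta=-25, new_sum=22+(-25)=-3
Option B: A[0] -18->-6, delta=12, new_sum=22+(12)=34 <-- matches target
Option C: A[3] 11->-20, delta=-31, new_sum=22+(-31)=-9
Option D: A[4] 26->19, delta=-7, new_sum=22+(-7)=15
Option E: A[2] -19->11, delta=30, new_sum=22+(30)=52

Answer: B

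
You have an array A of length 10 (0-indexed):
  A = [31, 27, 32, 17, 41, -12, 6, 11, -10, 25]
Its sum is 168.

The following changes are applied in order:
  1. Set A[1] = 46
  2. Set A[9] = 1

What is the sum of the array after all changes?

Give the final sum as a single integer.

Initial sum: 168
Change 1: A[1] 27 -> 46, delta = 19, sum = 187
Change 2: A[9] 25 -> 1, delta = -24, sum = 163

Answer: 163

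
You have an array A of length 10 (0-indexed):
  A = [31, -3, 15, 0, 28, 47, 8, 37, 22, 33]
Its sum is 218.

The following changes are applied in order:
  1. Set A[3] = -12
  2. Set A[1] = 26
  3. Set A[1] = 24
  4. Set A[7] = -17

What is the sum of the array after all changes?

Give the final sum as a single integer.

Answer: 179

Derivation:
Initial sum: 218
Change 1: A[3] 0 -> -12, delta = -12, sum = 206
Change 2: A[1] -3 -> 26, delta = 29, sum = 235
Change 3: A[1] 26 -> 24, delta = -2, sum = 233
Change 4: A[7] 37 -> -17, delta = -54, sum = 179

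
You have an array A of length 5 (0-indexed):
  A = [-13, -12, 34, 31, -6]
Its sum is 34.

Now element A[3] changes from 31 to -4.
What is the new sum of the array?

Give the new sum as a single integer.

Old value at index 3: 31
New value at index 3: -4
Delta = -4 - 31 = -35
New sum = old_sum + delta = 34 + (-35) = -1

Answer: -1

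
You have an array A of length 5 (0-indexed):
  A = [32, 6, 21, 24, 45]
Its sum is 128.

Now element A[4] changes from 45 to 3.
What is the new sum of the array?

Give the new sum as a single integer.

Old value at index 4: 45
New value at index 4: 3
Delta = 3 - 45 = -42
New sum = old_sum + delta = 128 + (-42) = 86

Answer: 86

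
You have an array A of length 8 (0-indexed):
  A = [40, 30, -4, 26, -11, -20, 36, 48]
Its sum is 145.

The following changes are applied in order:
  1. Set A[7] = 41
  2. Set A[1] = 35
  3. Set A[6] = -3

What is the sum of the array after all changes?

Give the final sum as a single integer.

Answer: 104

Derivation:
Initial sum: 145
Change 1: A[7] 48 -> 41, delta = -7, sum = 138
Change 2: A[1] 30 -> 35, delta = 5, sum = 143
Change 3: A[6] 36 -> -3, delta = -39, sum = 104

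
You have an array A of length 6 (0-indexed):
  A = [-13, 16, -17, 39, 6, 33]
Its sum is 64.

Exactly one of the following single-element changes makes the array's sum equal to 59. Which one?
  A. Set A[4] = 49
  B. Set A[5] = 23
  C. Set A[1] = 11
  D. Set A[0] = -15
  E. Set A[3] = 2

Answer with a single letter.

Answer: C

Derivation:
Option A: A[4] 6->49, delta=43, new_sum=64+(43)=107
Option B: A[5] 33->23, delta=-10, new_sum=64+(-10)=54
Option C: A[1] 16->11, delta=-5, new_sum=64+(-5)=59 <-- matches target
Option D: A[0] -13->-15, delta=-2, new_sum=64+(-2)=62
Option E: A[3] 39->2, delta=-37, new_sum=64+(-37)=27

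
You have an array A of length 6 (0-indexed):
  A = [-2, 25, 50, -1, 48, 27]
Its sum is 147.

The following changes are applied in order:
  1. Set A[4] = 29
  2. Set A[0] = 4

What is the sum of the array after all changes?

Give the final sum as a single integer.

Initial sum: 147
Change 1: A[4] 48 -> 29, delta = -19, sum = 128
Change 2: A[0] -2 -> 4, delta = 6, sum = 134

Answer: 134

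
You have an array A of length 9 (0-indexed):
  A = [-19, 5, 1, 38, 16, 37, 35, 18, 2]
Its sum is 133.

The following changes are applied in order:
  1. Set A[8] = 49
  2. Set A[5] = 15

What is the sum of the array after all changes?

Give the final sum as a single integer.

Answer: 158

Derivation:
Initial sum: 133
Change 1: A[8] 2 -> 49, delta = 47, sum = 180
Change 2: A[5] 37 -> 15, delta = -22, sum = 158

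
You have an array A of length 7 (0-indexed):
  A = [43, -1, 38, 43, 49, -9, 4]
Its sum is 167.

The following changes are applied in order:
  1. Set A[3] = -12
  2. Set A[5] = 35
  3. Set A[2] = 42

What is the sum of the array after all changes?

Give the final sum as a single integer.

Answer: 160

Derivation:
Initial sum: 167
Change 1: A[3] 43 -> -12, delta = -55, sum = 112
Change 2: A[5] -9 -> 35, delta = 44, sum = 156
Change 3: A[2] 38 -> 42, delta = 4, sum = 160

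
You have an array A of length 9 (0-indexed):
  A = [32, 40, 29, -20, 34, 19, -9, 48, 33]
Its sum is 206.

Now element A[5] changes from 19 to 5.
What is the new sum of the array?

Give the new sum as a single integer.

Old value at index 5: 19
New value at index 5: 5
Delta = 5 - 19 = -14
New sum = old_sum + delta = 206 + (-14) = 192

Answer: 192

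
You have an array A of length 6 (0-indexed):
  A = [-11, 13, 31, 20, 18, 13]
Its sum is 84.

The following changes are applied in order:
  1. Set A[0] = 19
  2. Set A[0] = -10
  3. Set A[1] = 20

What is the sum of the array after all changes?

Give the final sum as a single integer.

Initial sum: 84
Change 1: A[0] -11 -> 19, delta = 30, sum = 114
Change 2: A[0] 19 -> -10, delta = -29, sum = 85
Change 3: A[1] 13 -> 20, delta = 7, sum = 92

Answer: 92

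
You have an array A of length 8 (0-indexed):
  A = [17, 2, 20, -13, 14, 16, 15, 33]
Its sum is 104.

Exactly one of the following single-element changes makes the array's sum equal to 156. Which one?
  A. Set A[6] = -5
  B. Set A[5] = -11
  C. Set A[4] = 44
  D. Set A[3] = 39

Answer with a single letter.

Option A: A[6] 15->-5, delta=-20, new_sum=104+(-20)=84
Option B: A[5] 16->-11, delta=-27, new_sum=104+(-27)=77
Option C: A[4] 14->44, delta=30, new_sum=104+(30)=134
Option D: A[3] -13->39, delta=52, new_sum=104+(52)=156 <-- matches target

Answer: D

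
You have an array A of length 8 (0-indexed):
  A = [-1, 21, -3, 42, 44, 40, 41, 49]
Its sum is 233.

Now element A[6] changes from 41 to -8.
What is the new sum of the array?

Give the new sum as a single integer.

Old value at index 6: 41
New value at index 6: -8
Delta = -8 - 41 = -49
New sum = old_sum + delta = 233 + (-49) = 184

Answer: 184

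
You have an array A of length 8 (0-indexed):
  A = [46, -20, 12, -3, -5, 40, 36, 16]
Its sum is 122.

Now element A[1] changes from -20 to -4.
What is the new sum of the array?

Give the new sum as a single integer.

Old value at index 1: -20
New value at index 1: -4
Delta = -4 - -20 = 16
New sum = old_sum + delta = 122 + (16) = 138

Answer: 138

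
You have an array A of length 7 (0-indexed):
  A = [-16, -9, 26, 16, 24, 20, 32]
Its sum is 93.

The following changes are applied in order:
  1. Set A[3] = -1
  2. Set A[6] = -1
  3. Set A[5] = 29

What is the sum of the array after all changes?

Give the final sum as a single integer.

Initial sum: 93
Change 1: A[3] 16 -> -1, delta = -17, sum = 76
Change 2: A[6] 32 -> -1, delta = -33, sum = 43
Change 3: A[5] 20 -> 29, delta = 9, sum = 52

Answer: 52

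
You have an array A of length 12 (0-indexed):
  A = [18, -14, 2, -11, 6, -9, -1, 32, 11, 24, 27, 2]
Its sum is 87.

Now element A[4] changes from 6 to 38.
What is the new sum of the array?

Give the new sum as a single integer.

Answer: 119

Derivation:
Old value at index 4: 6
New value at index 4: 38
Delta = 38 - 6 = 32
New sum = old_sum + delta = 87 + (32) = 119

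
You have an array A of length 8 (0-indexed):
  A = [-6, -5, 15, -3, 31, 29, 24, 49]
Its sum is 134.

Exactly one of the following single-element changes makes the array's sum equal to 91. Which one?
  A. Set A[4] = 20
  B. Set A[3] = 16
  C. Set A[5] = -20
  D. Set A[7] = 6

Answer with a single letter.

Answer: D

Derivation:
Option A: A[4] 31->20, delta=-11, new_sum=134+(-11)=123
Option B: A[3] -3->16, delta=19, new_sum=134+(19)=153
Option C: A[5] 29->-20, delta=-49, new_sum=134+(-49)=85
Option D: A[7] 49->6, delta=-43, new_sum=134+(-43)=91 <-- matches target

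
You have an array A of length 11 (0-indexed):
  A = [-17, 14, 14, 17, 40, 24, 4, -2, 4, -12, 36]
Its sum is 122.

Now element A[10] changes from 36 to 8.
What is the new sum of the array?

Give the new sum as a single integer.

Answer: 94

Derivation:
Old value at index 10: 36
New value at index 10: 8
Delta = 8 - 36 = -28
New sum = old_sum + delta = 122 + (-28) = 94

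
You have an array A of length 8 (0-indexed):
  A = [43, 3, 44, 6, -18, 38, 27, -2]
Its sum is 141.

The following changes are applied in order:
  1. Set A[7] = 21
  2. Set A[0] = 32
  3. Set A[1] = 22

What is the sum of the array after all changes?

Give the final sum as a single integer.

Initial sum: 141
Change 1: A[7] -2 -> 21, delta = 23, sum = 164
Change 2: A[0] 43 -> 32, delta = -11, sum = 153
Change 3: A[1] 3 -> 22, delta = 19, sum = 172

Answer: 172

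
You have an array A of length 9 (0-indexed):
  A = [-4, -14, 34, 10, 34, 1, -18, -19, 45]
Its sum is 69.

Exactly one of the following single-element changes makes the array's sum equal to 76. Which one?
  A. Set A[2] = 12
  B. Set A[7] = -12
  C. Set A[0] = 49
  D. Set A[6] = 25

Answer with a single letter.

Option A: A[2] 34->12, delta=-22, new_sum=69+(-22)=47
Option B: A[7] -19->-12, delta=7, new_sum=69+(7)=76 <-- matches target
Option C: A[0] -4->49, delta=53, new_sum=69+(53)=122
Option D: A[6] -18->25, delta=43, new_sum=69+(43)=112

Answer: B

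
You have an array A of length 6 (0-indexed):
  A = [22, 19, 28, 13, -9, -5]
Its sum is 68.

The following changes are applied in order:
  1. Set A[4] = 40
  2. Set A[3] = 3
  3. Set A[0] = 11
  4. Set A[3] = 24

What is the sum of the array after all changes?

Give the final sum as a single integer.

Initial sum: 68
Change 1: A[4] -9 -> 40, delta = 49, sum = 117
Change 2: A[3] 13 -> 3, delta = -10, sum = 107
Change 3: A[0] 22 -> 11, delta = -11, sum = 96
Change 4: A[3] 3 -> 24, delta = 21, sum = 117

Answer: 117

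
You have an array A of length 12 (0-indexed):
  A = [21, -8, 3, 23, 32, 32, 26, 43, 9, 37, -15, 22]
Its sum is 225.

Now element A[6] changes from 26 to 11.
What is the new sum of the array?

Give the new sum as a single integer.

Old value at index 6: 26
New value at index 6: 11
Delta = 11 - 26 = -15
New sum = old_sum + delta = 225 + (-15) = 210

Answer: 210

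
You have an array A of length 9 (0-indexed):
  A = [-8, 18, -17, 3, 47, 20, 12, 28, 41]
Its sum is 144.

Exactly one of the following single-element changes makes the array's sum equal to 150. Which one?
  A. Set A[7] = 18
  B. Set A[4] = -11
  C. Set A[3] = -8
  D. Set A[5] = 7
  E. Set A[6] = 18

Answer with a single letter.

Option A: A[7] 28->18, delta=-10, new_sum=144+(-10)=134
Option B: A[4] 47->-11, delta=-58, new_sum=144+(-58)=86
Option C: A[3] 3->-8, delta=-11, new_sum=144+(-11)=133
Option D: A[5] 20->7, delta=-13, new_sum=144+(-13)=131
Option E: A[6] 12->18, delta=6, new_sum=144+(6)=150 <-- matches target

Answer: E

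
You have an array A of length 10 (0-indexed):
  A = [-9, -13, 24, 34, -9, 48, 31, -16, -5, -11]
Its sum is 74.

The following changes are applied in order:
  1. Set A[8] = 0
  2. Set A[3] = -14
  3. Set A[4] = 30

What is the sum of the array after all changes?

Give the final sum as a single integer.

Answer: 70

Derivation:
Initial sum: 74
Change 1: A[8] -5 -> 0, delta = 5, sum = 79
Change 2: A[3] 34 -> -14, delta = -48, sum = 31
Change 3: A[4] -9 -> 30, delta = 39, sum = 70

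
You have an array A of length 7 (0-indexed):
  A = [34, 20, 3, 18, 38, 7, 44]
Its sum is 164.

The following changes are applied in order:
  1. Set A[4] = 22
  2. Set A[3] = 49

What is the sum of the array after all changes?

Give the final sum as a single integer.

Answer: 179

Derivation:
Initial sum: 164
Change 1: A[4] 38 -> 22, delta = -16, sum = 148
Change 2: A[3] 18 -> 49, delta = 31, sum = 179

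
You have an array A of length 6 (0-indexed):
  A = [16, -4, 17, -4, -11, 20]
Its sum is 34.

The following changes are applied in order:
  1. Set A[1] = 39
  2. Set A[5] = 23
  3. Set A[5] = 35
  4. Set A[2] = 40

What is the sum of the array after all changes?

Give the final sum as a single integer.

Answer: 115

Derivation:
Initial sum: 34
Change 1: A[1] -4 -> 39, delta = 43, sum = 77
Change 2: A[5] 20 -> 23, delta = 3, sum = 80
Change 3: A[5] 23 -> 35, delta = 12, sum = 92
Change 4: A[2] 17 -> 40, delta = 23, sum = 115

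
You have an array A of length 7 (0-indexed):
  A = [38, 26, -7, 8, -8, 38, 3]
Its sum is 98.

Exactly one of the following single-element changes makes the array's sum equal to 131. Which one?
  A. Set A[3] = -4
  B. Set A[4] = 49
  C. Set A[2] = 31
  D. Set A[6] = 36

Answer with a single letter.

Option A: A[3] 8->-4, delta=-12, new_sum=98+(-12)=86
Option B: A[4] -8->49, delta=57, new_sum=98+(57)=155
Option C: A[2] -7->31, delta=38, new_sum=98+(38)=136
Option D: A[6] 3->36, delta=33, new_sum=98+(33)=131 <-- matches target

Answer: D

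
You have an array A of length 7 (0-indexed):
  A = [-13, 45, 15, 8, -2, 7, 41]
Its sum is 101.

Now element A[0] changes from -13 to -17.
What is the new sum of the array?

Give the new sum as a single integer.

Answer: 97

Derivation:
Old value at index 0: -13
New value at index 0: -17
Delta = -17 - -13 = -4
New sum = old_sum + delta = 101 + (-4) = 97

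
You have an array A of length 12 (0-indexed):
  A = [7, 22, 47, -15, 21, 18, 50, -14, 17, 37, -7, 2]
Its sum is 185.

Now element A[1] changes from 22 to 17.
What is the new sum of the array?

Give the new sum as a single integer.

Answer: 180

Derivation:
Old value at index 1: 22
New value at index 1: 17
Delta = 17 - 22 = -5
New sum = old_sum + delta = 185 + (-5) = 180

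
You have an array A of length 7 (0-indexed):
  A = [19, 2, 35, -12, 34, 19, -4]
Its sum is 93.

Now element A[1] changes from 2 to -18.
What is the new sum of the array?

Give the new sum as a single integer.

Old value at index 1: 2
New value at index 1: -18
Delta = -18 - 2 = -20
New sum = old_sum + delta = 93 + (-20) = 73

Answer: 73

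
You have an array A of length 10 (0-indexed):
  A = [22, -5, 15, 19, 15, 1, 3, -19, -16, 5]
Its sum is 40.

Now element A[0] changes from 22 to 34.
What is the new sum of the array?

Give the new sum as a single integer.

Old value at index 0: 22
New value at index 0: 34
Delta = 34 - 22 = 12
New sum = old_sum + delta = 40 + (12) = 52

Answer: 52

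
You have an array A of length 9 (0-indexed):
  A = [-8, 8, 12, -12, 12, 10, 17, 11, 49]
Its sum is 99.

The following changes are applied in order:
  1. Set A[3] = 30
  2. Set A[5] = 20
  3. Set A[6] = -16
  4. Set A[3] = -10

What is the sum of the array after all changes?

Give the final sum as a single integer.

Answer: 78

Derivation:
Initial sum: 99
Change 1: A[3] -12 -> 30, delta = 42, sum = 141
Change 2: A[5] 10 -> 20, delta = 10, sum = 151
Change 3: A[6] 17 -> -16, delta = -33, sum = 118
Change 4: A[3] 30 -> -10, delta = -40, sum = 78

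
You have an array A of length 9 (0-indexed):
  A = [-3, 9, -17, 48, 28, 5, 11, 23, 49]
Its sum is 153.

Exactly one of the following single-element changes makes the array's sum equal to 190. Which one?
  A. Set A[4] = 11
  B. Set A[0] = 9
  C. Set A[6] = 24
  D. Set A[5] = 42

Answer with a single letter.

Answer: D

Derivation:
Option A: A[4] 28->11, delta=-17, new_sum=153+(-17)=136
Option B: A[0] -3->9, delta=12, new_sum=153+(12)=165
Option C: A[6] 11->24, delta=13, new_sum=153+(13)=166
Option D: A[5] 5->42, delta=37, new_sum=153+(37)=190 <-- matches target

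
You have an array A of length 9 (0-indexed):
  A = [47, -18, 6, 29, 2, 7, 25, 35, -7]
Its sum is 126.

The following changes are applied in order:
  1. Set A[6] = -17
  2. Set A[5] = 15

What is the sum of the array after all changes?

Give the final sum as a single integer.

Answer: 92

Derivation:
Initial sum: 126
Change 1: A[6] 25 -> -17, delta = -42, sum = 84
Change 2: A[5] 7 -> 15, delta = 8, sum = 92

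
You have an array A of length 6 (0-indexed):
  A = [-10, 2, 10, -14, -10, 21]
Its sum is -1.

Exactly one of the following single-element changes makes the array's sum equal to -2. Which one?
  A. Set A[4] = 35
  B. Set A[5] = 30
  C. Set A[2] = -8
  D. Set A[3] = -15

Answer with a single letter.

Option A: A[4] -10->35, delta=45, new_sum=-1+(45)=44
Option B: A[5] 21->30, delta=9, new_sum=-1+(9)=8
Option C: A[2] 10->-8, delta=-18, new_sum=-1+(-18)=-19
Option D: A[3] -14->-15, delta=-1, new_sum=-1+(-1)=-2 <-- matches target

Answer: D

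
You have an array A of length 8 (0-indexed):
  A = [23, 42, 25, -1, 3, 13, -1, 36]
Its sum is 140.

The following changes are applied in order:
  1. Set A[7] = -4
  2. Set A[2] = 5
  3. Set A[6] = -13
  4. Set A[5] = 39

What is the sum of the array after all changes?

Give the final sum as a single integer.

Initial sum: 140
Change 1: A[7] 36 -> -4, delta = -40, sum = 100
Change 2: A[2] 25 -> 5, delta = -20, sum = 80
Change 3: A[6] -1 -> -13, delta = -12, sum = 68
Change 4: A[5] 13 -> 39, delta = 26, sum = 94

Answer: 94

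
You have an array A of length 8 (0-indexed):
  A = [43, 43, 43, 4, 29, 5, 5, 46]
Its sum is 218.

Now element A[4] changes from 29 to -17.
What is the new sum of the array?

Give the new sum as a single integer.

Answer: 172

Derivation:
Old value at index 4: 29
New value at index 4: -17
Delta = -17 - 29 = -46
New sum = old_sum + delta = 218 + (-46) = 172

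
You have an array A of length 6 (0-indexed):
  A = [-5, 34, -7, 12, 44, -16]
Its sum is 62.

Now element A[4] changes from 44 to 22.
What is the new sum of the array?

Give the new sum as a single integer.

Answer: 40

Derivation:
Old value at index 4: 44
New value at index 4: 22
Delta = 22 - 44 = -22
New sum = old_sum + delta = 62 + (-22) = 40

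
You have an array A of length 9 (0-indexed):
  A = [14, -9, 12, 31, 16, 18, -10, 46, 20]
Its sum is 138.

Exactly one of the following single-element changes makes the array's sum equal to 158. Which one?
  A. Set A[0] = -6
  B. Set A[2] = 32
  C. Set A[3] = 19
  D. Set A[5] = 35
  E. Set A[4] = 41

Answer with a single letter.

Answer: B

Derivation:
Option A: A[0] 14->-6, delta=-20, new_sum=138+(-20)=118
Option B: A[2] 12->32, delta=20, new_sum=138+(20)=158 <-- matches target
Option C: A[3] 31->19, delta=-12, new_sum=138+(-12)=126
Option D: A[5] 18->35, delta=17, new_sum=138+(17)=155
Option E: A[4] 16->41, delta=25, new_sum=138+(25)=163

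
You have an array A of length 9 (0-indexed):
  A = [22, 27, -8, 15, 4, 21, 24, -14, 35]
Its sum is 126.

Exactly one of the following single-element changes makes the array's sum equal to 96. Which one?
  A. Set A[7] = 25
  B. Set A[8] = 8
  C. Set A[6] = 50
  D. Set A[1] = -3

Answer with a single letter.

Answer: D

Derivation:
Option A: A[7] -14->25, delta=39, new_sum=126+(39)=165
Option B: A[8] 35->8, delta=-27, new_sum=126+(-27)=99
Option C: A[6] 24->50, delta=26, new_sum=126+(26)=152
Option D: A[1] 27->-3, delta=-30, new_sum=126+(-30)=96 <-- matches target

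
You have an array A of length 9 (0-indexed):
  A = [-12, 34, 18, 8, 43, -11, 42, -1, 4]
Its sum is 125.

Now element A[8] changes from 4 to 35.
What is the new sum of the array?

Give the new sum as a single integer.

Old value at index 8: 4
New value at index 8: 35
Delta = 35 - 4 = 31
New sum = old_sum + delta = 125 + (31) = 156

Answer: 156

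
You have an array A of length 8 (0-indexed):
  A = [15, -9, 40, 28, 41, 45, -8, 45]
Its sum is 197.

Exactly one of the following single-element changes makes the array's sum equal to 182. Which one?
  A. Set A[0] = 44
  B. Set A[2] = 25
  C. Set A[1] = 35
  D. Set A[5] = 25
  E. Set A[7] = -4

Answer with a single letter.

Option A: A[0] 15->44, delta=29, new_sum=197+(29)=226
Option B: A[2] 40->25, delta=-15, new_sum=197+(-15)=182 <-- matches target
Option C: A[1] -9->35, delta=44, new_sum=197+(44)=241
Option D: A[5] 45->25, delta=-20, new_sum=197+(-20)=177
Option E: A[7] 45->-4, delta=-49, new_sum=197+(-49)=148

Answer: B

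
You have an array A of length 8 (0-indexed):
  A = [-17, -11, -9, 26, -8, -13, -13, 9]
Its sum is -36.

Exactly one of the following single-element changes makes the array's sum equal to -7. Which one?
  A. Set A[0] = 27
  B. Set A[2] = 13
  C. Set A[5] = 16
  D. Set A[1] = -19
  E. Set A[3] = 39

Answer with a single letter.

Answer: C

Derivation:
Option A: A[0] -17->27, delta=44, new_sum=-36+(44)=8
Option B: A[2] -9->13, delta=22, new_sum=-36+(22)=-14
Option C: A[5] -13->16, delta=29, new_sum=-36+(29)=-7 <-- matches target
Option D: A[1] -11->-19, delta=-8, new_sum=-36+(-8)=-44
Option E: A[3] 26->39, delta=13, new_sum=-36+(13)=-23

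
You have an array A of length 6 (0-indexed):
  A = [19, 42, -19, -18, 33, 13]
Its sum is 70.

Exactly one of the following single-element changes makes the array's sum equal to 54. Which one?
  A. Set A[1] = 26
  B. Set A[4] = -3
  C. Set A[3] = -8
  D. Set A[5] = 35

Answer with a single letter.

Answer: A

Derivation:
Option A: A[1] 42->26, delta=-16, new_sum=70+(-16)=54 <-- matches target
Option B: A[4] 33->-3, delta=-36, new_sum=70+(-36)=34
Option C: A[3] -18->-8, delta=10, new_sum=70+(10)=80
Option D: A[5] 13->35, delta=22, new_sum=70+(22)=92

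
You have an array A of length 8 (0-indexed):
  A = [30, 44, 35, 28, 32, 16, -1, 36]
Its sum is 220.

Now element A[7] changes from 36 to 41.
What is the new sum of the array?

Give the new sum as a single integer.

Answer: 225

Derivation:
Old value at index 7: 36
New value at index 7: 41
Delta = 41 - 36 = 5
New sum = old_sum + delta = 220 + (5) = 225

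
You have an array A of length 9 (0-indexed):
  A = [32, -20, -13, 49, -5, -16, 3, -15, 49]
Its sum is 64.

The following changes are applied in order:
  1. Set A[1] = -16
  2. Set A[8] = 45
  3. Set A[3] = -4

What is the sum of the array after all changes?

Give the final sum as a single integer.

Initial sum: 64
Change 1: A[1] -20 -> -16, delta = 4, sum = 68
Change 2: A[8] 49 -> 45, delta = -4, sum = 64
Change 3: A[3] 49 -> -4, delta = -53, sum = 11

Answer: 11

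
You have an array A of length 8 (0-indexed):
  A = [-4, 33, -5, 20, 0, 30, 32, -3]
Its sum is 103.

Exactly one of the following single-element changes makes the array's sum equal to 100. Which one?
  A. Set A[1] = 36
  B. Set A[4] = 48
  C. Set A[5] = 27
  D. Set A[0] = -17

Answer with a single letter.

Answer: C

Derivation:
Option A: A[1] 33->36, delta=3, new_sum=103+(3)=106
Option B: A[4] 0->48, delta=48, new_sum=103+(48)=151
Option C: A[5] 30->27, delta=-3, new_sum=103+(-3)=100 <-- matches target
Option D: A[0] -4->-17, delta=-13, new_sum=103+(-13)=90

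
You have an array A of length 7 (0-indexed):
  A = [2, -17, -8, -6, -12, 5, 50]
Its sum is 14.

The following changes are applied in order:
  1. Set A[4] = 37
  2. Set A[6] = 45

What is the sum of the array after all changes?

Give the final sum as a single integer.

Answer: 58

Derivation:
Initial sum: 14
Change 1: A[4] -12 -> 37, delta = 49, sum = 63
Change 2: A[6] 50 -> 45, delta = -5, sum = 58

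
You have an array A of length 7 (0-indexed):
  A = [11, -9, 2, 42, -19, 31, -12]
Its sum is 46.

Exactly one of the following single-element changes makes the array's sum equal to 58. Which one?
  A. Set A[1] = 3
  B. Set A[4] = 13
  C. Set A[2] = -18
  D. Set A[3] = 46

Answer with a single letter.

Option A: A[1] -9->3, delta=12, new_sum=46+(12)=58 <-- matches target
Option B: A[4] -19->13, delta=32, new_sum=46+(32)=78
Option C: A[2] 2->-18, delta=-20, new_sum=46+(-20)=26
Option D: A[3] 42->46, delta=4, new_sum=46+(4)=50

Answer: A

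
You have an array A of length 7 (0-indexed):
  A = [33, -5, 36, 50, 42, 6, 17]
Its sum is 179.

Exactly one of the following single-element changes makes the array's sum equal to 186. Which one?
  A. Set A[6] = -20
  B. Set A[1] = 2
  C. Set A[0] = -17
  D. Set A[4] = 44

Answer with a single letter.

Answer: B

Derivation:
Option A: A[6] 17->-20, delta=-37, new_sum=179+(-37)=142
Option B: A[1] -5->2, delta=7, new_sum=179+(7)=186 <-- matches target
Option C: A[0] 33->-17, delta=-50, new_sum=179+(-50)=129
Option D: A[4] 42->44, delta=2, new_sum=179+(2)=181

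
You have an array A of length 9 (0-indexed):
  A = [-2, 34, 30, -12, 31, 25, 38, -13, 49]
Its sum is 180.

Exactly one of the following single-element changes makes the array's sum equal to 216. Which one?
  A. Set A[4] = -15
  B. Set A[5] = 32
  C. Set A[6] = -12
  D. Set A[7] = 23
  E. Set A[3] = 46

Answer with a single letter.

Answer: D

Derivation:
Option A: A[4] 31->-15, delta=-46, new_sum=180+(-46)=134
Option B: A[5] 25->32, delta=7, new_sum=180+(7)=187
Option C: A[6] 38->-12, delta=-50, new_sum=180+(-50)=130
Option D: A[7] -13->23, delta=36, new_sum=180+(36)=216 <-- matches target
Option E: A[3] -12->46, delta=58, new_sum=180+(58)=238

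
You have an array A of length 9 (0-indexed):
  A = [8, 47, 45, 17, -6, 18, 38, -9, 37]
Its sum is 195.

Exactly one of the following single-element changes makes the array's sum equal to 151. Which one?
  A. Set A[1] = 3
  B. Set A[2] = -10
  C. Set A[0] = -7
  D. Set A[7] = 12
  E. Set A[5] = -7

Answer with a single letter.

Answer: A

Derivation:
Option A: A[1] 47->3, delta=-44, new_sum=195+(-44)=151 <-- matches target
Option B: A[2] 45->-10, delta=-55, new_sum=195+(-55)=140
Option C: A[0] 8->-7, delta=-15, new_sum=195+(-15)=180
Option D: A[7] -9->12, delta=21, new_sum=195+(21)=216
Option E: A[5] 18->-7, delta=-25, new_sum=195+(-25)=170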